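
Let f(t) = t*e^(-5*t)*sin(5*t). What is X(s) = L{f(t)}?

X(s) = 10*(s + 5)/(s^2 + 10*s + 50)^2

L{sin(5t)} = 5/(s^2 + 25).
Multiplying by e^(-5t) shifts s → s + 5, so L{e^(-5*t)*sin(5*t)} = 5/((s + 5)^2 + 25).
Then apply L{t·g(t)} = -d/ds[G(s)] with G(s) = 5/((s + 5)^2 + 25):
differentiating 1 time and applying the sign gives 10*(s + 5)/(s^2 + 10*s + 50)^2.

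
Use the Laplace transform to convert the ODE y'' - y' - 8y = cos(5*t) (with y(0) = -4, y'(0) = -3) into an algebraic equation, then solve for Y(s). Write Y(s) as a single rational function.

Y(s) = (-4*s^3 + s^2 - 99*s + 25)/(s^4 - s^3 + 17*s^2 - 25*s - 200)

Transform both sides with L{·}.
Using L{y''} = s^2 Y - s·y(0) - y'(0) and L{y'} = sY - y(0), with y(0) = -4, y'(0) = -3, the left side becomes (s^2 - s - 8)Y - (-4*s + 1).
The right side is L{cos(5*t)} = s/(s^2 + 25).
So (s^2 - s - 8)Y = s/(s^2 + 25) + (-4*s + 1).
Isolate Y and clear denominators.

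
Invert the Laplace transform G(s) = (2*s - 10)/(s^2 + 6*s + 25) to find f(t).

Complete the square in the denominator: s^2 + 6*s + 25 = (s + 3)^2 + 4^2.
Split the numerator to match: 2*s - 10 = 2·(s + 3) - 4·4.
Invert each term: 2·(s + 3)/((s + 3)^2 + 16) ↔ 2e^(-3t)cos(4t); -4·4/((s + 3)^2 + 16) ↔ -4e^(-3t)sin(4t).

f(t) = -4*exp(-3*t)*sin(4*t) + 2*exp(-3*t)*cos(4*t)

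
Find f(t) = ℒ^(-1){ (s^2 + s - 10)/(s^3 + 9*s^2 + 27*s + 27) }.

Factor the denominator: s^3 + 9*s^2 + 27*s + 27 = (s + 3)^3.
Partial fraction decomposition gives [1/(s + 3)] + [-5/(s + 3)^2] + [-4/(s + 3)^3].
Invert each term: 1/(s + 3) ↔ e^(-3t); -5/(s + 3)^2 ↔ -5t·e^(-3t); -4/(s + 3)^3 ↔ (-2)t^2·e^(-3t).

f(t) = -2*t^2*exp(-3*t) - 5*t*exp(-3*t) + exp(-3*t)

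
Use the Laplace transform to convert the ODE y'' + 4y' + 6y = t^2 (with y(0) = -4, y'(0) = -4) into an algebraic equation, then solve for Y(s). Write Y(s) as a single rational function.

Take the Laplace transform of both sides.
The derivative rules (L{y''} = s^2 Y - s·y(0) - y'(0) and L{y'} = sY - y(0), with y(0) = -4, y'(0) = -4) turn the left side into (s^2 + 4*s + 6)Y - (-4*s - 20).
The right side is L{t^2} = 2/s^3.
So (s^2 + 4*s + 6)Y = 2/s^3 + (-4*s - 20).
Solve for Y(s) and write it as one ratio of polynomials.

Y(s) = (-4*s^4 - 20*s^3 + 2)/(s^5 + 4*s^4 + 6*s^3)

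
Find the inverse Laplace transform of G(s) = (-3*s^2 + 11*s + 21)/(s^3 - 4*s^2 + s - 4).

Factor the denominator: s^3 - 4*s^2 + s - 4 = (s - 4)*(s^2 + 1).
Partial fraction decomposition gives [1/(s - 4)] + [-4*s/(s^2 + 1)] + [-5/(s^2 + 1)].
Invert each term: 1/(s - 4) ↔ e^(4t); -4·s/(s^2 + 1) ↔ -4cos(t); -5·1/(s^2 + 1) ↔ -5sin(t).

exp(4*t) - 5*sin(t) - 4*cos(t)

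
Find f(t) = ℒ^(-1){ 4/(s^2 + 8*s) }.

Rewrite the denominator: s^2 + 8*s = (s + 4)^2 - 16.
The form in (s + 4) signals a first-shifting-theorem factor e^(-4t).
Since L{sinh(4t)} = 4/(s^2 - 16), the inverse is e^(-4*t)*sinh(4*t).

f(t) = exp(-4*t)*sinh(4*t)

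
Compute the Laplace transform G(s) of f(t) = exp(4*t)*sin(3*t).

G(s) = 3/((s - 4)^2 + 9)

L{sin(3t)} = 3/(s^2 + 9).
By the first shifting theorem, multiplying by e^(4t) replaces s with s - 4.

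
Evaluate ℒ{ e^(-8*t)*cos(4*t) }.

(s + 8)/((s + 8)^2 + 16)

L{cos(4t)} = s/(s^2 + 16).
By the first shifting theorem, multiplying by e^(-8t) replaces s with s + 8.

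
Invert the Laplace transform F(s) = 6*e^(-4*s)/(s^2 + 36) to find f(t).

f(t) = Heaviside(t - 4)*(sin(6*t - 24))

The factor e^(-4s) signals a time shift by c = 4 (second shifting theorem).
L{sin(6t)} = 6/(s^2 + 36), so L^-1{6/(s^2 + 36)} = sin(6*t).
Hence the inverse is u(t - 4) times that function evaluated at t - 4.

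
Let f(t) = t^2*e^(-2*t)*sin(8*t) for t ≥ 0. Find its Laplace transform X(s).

L{sin(8t)} = 8/(s^2 + 64).
Multiplying by e^(-2t) shifts s → s + 2, so L{e^(-2*t)*sin(8*t)} = 8/((s + 2)^2 + 64).
Then apply L{t^2·g(t)} = (-1)^2 d^2/ds^2[G(s)] with G(s) = 8/((s + 2)^2 + 64):
differentiating 2 times and applying the sign gives 16*(3*s^2 + 12*s - 52)/(s^2 + 4*s + 68)^3.

X(s) = 16*(3*s^2 + 12*s - 52)/(s^2 + 4*s + 68)^3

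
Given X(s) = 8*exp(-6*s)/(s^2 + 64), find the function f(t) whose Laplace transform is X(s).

f(t) = Heaviside(t - 6)*(sin(8*t - 48))

The factor e^(-6s) signals a time shift by c = 6 (second shifting theorem).
L{sin(8t)} = 8/(s^2 + 64), so L^-1{8/(s^2 + 64)} = sin(8*t).
Hence the inverse is u(t - 6) times that function evaluated at t - 6.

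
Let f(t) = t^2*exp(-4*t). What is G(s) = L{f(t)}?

G(s) = 2/(s + 4)^3

L{e^(-4t)} = 1/(s + 4).
Then apply L{t^2·g(t)} = (-1)^2 d^2/ds^2[H(s)] with H(s) = 1/(s + 4):
differentiating 2 times and applying the sign gives 2/(s + 4)^3.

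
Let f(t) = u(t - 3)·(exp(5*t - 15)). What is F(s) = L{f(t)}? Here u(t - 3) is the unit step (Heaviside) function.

F(s) = exp(-3*s)/(s - 5)

By the second shifting theorem, L{u(t - c)·g(t - c)} = e^(-cs)·G(s) with c = 3 and G(s) = L{g(t)}.
L{e^(5t)} = 1/(s - 5).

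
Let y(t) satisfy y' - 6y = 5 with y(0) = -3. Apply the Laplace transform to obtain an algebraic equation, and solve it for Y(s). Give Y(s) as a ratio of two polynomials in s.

Y(s) = (-3*s + 5)/(s^2 - 6*s)

Apply the Laplace transform to the equation.
With L{y'} = sY - y(0) = sY - (-3): the LHS transforms to (s - 6)Y - (-3).
The right side is L{5} = 5/s.
So (s - 6)Y = 5/s + (-3).
Isolate Y and clear denominators.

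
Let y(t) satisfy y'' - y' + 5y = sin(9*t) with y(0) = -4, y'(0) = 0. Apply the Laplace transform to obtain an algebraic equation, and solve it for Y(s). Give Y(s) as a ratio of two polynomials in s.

Apply the Laplace transform to the equation.
The derivative rules (L{y''} = s^2 Y - s·y(0) - y'(0) and L{y'} = sY - y(0), with y(0) = -4, y'(0) = 0) turn the left side into (s^2 - s + 5)Y - (-4*s + 4).
The right side is L{sin(9*t)} = 9/(s^2 + 81).
So (s^2 - s + 5)Y = 9/(s^2 + 81) + (-4*s + 4).
Divide through and combine into a single rational function.

Y(s) = (-4*s^3 + 4*s^2 - 324*s + 333)/(s^4 - s^3 + 86*s^2 - 81*s + 405)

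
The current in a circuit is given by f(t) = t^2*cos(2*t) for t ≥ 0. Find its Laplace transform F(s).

F(s) = 2*s*(s^2 - 12)/(s^2 + 4)^3

L{cos(2t)} = s/(s^2 + 4).
Then apply L{t^2·g(t)} = (-1)^2 d^2/ds^2[G(s)] with G(s) = s/(s^2 + 4):
differentiating 2 times and applying the sign gives 2*s*(s^2 - 12)/(s^2 + 4)^3.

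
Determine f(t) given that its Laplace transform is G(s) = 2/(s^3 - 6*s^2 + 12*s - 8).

f(t) = t^2*exp(2*t)

Rewrite the denominator: s^3 - 6*s^2 + 12*s - 8 = (s - 2)^3.
The form in (s - 2) signals a first-shifting-theorem factor e^(2t).
Since L{t^2} = 2!/s^3 = 2/s^3, the inverse is t^2*e^(2*t).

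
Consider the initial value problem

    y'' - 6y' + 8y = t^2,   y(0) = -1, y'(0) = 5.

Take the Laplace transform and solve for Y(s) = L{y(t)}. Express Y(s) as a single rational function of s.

Y(s) = (-s^4 + 11*s^3 + 2)/(s^5 - 6*s^4 + 8*s^3)

Transform both sides with L{·}.
With L{y''} = s^2 Y - s·y(0) - y'(0) and L{y'} = sY - y(0), with y(0) = -1, y'(0) = 5: the LHS transforms to (s^2 - 6*s + 8)Y - (-s + 11).
The right side is L{t^2} = 2/s^3.
So (s^2 - 6*s + 8)Y = 2/s^3 + (-s + 11).
Divide through and combine into a single rational function.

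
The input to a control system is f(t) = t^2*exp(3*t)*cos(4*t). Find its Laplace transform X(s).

X(s) = 2*(s - 3)*(s^2 - 6*s - 39)/(s^2 - 6*s + 25)^3

L{cos(4t)} = s/(s^2 + 16).
Multiplying by e^(3t) shifts s → s - 3, so L{exp(3*t)*cos(4*t)} = (s - 3)/((s - 3)^2 + 16).
Then apply L{t^2·g(t)} = (-1)^2 d^2/ds^2[G(s)] with G(s) = (s - 3)/((s - 3)^2 + 16):
differentiating 2 times and applying the sign gives 2*(s - 3)*(s^2 - 6*s - 39)/(s^2 - 6*s + 25)^3.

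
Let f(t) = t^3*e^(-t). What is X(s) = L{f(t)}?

L{t^3} = 3!/s^4 = 6/s^4.
By the first shifting theorem, multiplying by e^(-t) replaces s with s + 1.

X(s) = 6/(s + 1)^4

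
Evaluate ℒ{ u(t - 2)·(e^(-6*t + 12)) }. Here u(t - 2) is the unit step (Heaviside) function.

By the second shifting theorem, L{u(t - c)·g(t - c)} = e^(-cs)·H(s) with c = 2 and H(s) = L{g(t)}.
L{e^(-6t)} = 1/(s + 6).

exp(-2*s)/(s + 6)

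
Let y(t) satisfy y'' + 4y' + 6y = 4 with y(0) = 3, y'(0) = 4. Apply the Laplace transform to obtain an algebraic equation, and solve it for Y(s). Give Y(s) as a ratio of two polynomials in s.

Y(s) = (3*s^2 + 16*s + 4)/(s^3 + 4*s^2 + 6*s)

Transform both sides with L{·}.
With L{y''} = s^2 Y - s·y(0) - y'(0) and L{y'} = sY - y(0), with y(0) = 3, y'(0) = 4: the LHS transforms to (s^2 + 4*s + 6)Y - (3*s + 16).
The right side is L{4} = 4/s.
So (s^2 + 4*s + 6)Y = 4/s + (3*s + 16).
Divide through and combine into a single rational function.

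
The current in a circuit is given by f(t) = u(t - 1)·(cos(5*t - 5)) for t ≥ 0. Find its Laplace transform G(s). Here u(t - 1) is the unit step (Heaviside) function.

By the second shifting theorem, L{u(t - c)·g(t - c)} = e^(-cs)·H(s) with c = 1 and H(s) = L{g(t)}.
L{cos(5t)} = s/(s^2 + 25).

G(s) = s*exp(-s)/(s^2 + 25)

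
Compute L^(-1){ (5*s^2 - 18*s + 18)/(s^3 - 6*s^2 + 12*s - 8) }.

t^2*exp(2*t) + 2*t*exp(2*t) + 5*exp(2*t)

Factor the denominator: s^3 - 6*s^2 + 12*s - 8 = (s - 2)^3.
Partial fraction decomposition gives [5/(s - 2)] + [2/(s - 2)^2] + [2/(s - 2)^3].
Invert each term: 5/(s - 2) ↔ 5e^(2t); 2/(s - 2)^2 ↔ 2t·e^(2t); 2/(s - 2)^3 ↔ (1)t^2·e^(2t).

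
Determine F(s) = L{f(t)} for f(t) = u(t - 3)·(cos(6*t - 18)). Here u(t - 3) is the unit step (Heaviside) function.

F(s) = s*exp(-3*s)/(s^2 + 36)

By the second shifting theorem, L{u(t - c)·g(t - c)} = e^(-cs)·G(s) with c = 3 and G(s) = L{g(t)}.
L{cos(6t)} = s/(s^2 + 36).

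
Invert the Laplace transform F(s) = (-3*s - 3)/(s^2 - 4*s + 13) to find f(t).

Complete the square in the denominator: s^2 - 4*s + 13 = (s - 2)^2 + 3^2.
Split the numerator to match: -3*s - 3 = -3·(s - 2) - 3·3.
Invert each term: -3·(s - 2)/((s - 2)^2 + 9) ↔ -3e^(2t)cos(3t); -3·3/((s - 2)^2 + 9) ↔ -3e^(2t)sin(3t).

f(t) = -3*exp(2*t)*sin(3*t) - 3*exp(2*t)*cos(3*t)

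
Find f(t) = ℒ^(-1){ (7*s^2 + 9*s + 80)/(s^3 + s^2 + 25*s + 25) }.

f(t) = sin(5*t) + 4*cos(5*t) + 3*exp(-t)

Factor the denominator: s^3 + s^2 + 25*s + 25 = (s + 1)*(s^2 + 25).
Partial fraction decomposition gives [3/(s + 1)] + [4*s/(s^2 + 25)] + [5/(s^2 + 25)].
Invert each term: 3/(s + 1) ↔ 3e^(-t); 4·s/(s^2 + 25) ↔ 4cos(5t); 1·5/(s^2 + 25) ↔ sin(5t).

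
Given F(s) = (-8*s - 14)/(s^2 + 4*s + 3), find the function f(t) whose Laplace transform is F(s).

f(t) = -3*exp(-t) - 5*exp(-3*t)

Factor the denominator: s^2 + 4*s + 3 = (s + 1)*(s + 3).
Partial fraction decomposition gives [-3/(s + 1)] + [-5/(s + 3)].
Invert each term: -3/(s + 1) ↔ -3e^(-t); -5/(s + 3) ↔ -5e^(-3t).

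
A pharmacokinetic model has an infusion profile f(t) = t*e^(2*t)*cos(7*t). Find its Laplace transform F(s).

L{cos(7t)} = s/(s^2 + 49).
Multiplying by e^(2t) shifts s → s - 2, so L{e^(2*t)*cos(7*t)} = (s - 2)/((s - 2)^2 + 49).
Then apply L{t·g(t)} = -d/ds[G(s)] with G(s) = (s - 2)/((s - 2)^2 + 49):
differentiating 1 time and applying the sign gives (s - 9)*(s + 5)/(s^2 - 4*s + 53)^2.

F(s) = (s - 9)*(s + 5)/(s^2 - 4*s + 53)^2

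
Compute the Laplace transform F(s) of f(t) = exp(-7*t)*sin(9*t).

L{sin(9t)} = 9/(s^2 + 81).
By the first shifting theorem, multiplying by e^(-7t) replaces s with s + 7.

F(s) = 9/((s + 7)^2 + 81)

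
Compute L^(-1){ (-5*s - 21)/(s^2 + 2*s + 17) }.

Complete the square in the denominator: s^2 + 2*s + 17 = (s + 1)^2 + 4^2.
Split the numerator to match: -5*s - 21 = -5·(s + 1) - 4·4.
Invert each term: -5·(s + 1)/((s + 1)^2 + 16) ↔ -5e^(-t)cos(4t); -4·4/((s + 1)^2 + 16) ↔ -4e^(-t)sin(4t).

-4*exp(-t)*sin(4*t) - 5*exp(-t)*cos(4*t)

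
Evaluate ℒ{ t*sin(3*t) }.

L{sin(3t)} = 3/(s^2 + 9).
Then apply L{t·g(t)} = -d/ds[G(s)] with G(s) = 3/(s^2 + 9):
differentiating 1 time and applying the sign gives 6*s/(s^2 + 9)^2.

6*s/(s^2 + 9)^2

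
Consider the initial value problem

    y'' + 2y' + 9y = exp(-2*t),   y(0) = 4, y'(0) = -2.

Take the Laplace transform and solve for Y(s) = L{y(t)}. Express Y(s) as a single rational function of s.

Transform both sides with L{·}.
Using L{y''} = s^2 Y - s·y(0) - y'(0) and L{y'} = sY - y(0), with y(0) = 4, y'(0) = -2, the left side becomes (s^2 + 2*s + 9)Y - (4*s + 6).
The right side is L{exp(-2*t)} = 1/(s + 2).
So (s^2 + 2*s + 9)Y = 1/(s + 2) + (4*s + 6).
Isolate Y and clear denominators.

Y(s) = (4*s^2 + 14*s + 13)/(s^3 + 4*s^2 + 13*s + 18)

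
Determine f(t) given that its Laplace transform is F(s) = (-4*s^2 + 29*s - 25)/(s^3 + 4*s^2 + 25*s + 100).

Factor the denominator: s^3 + 4*s^2 + 25*s + 100 = (s + 4)*(s^2 + 25).
Partial fraction decomposition gives [-5/(s + 4)] + [s/(s^2 + 25)] + [25/(s^2 + 25)].
Invert each term: -5/(s + 4) ↔ -5e^(-4t); 1·s/(s^2 + 25) ↔ cos(5t); 5·5/(s^2 + 25) ↔ 5sin(5t).

f(t) = 5*sin(5*t) + cos(5*t) - 5*exp(-4*t)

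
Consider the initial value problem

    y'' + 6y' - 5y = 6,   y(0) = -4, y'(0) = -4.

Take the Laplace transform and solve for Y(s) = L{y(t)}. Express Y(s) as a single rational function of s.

Take the Laplace transform of both sides.
The derivative rules (L{y''} = s^2 Y - s·y(0) - y'(0) and L{y'} = sY - y(0), with y(0) = -4, y'(0) = -4) turn the left side into (s^2 + 6*s - 5)Y - (-4*s - 28).
The right side is L{6} = 6/s.
So (s^2 + 6*s - 5)Y = 6/s + (-4*s - 28).
Solve for Y(s) and write it as one ratio of polynomials.

Y(s) = (-4*s^2 - 28*s + 6)/(s^3 + 6*s^2 - 5*s)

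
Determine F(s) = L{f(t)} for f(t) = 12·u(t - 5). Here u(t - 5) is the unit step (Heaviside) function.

F(s) = 12*exp(-5*s)/s

By the second shifting theorem, L{u(t - c)·g(t - c)} = e^(-cs)·G(s) with c = 5 and G(s) = L{g(t)}.
L{12} = 12/s.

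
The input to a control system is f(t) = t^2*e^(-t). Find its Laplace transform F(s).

F(s) = 2/(s + 1)^3

L{e^(-t)} = 1/(s + 1).
Then apply L{t^2·g(t)} = (-1)^2 d^2/ds^2[G(s)] with G(s) = 1/(s + 1):
differentiating 2 times and applying the sign gives 2/(s + 1)^3.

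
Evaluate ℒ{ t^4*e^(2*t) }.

L{t^4} = 4!/s^5 = 24/s^5.
By the first shifting theorem, multiplying by e^(2t) replaces s with s - 2.

24/(s - 2)^5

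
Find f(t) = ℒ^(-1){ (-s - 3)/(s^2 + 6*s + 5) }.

f(t) = -exp(-3*t)*cosh(2*t)

Rewrite the denominator: s^2 + 6*s + 5 = (s + 3)^2 - 4.
The form in (s + 3) signals a first-shifting-theorem factor e^(-3t).
Since L{cosh(2t)} = s/(s^2 - 4), the inverse is e^(-3*t)*cosh(2*t), scaled by -1.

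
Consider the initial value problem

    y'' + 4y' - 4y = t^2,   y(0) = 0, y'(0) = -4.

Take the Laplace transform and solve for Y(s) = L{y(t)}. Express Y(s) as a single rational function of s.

Y(s) = (-4*s^3 + 2)/(s^5 + 4*s^4 - 4*s^3)

Transform both sides with L{·}.
With L{y''} = s^2 Y - s·y(0) - y'(0) and L{y'} = sY - y(0), with y(0) = 0, y'(0) = -4: the LHS transforms to (s^2 + 4*s - 4)Y - (-4).
The right side is L{t^2} = 2/s^3.
So (s^2 + 4*s - 4)Y = 2/s^3 + (-4).
Divide through and combine into a single rational function.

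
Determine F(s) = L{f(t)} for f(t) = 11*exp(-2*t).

F(s) = 11/(s + 2)

L{11} = 11/s.
By the first shifting theorem, multiplying by e^(-2t) replaces s with s + 2.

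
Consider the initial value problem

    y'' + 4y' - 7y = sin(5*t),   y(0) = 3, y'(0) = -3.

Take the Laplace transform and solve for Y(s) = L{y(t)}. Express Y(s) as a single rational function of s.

Y(s) = (3*s^3 + 9*s^2 + 75*s + 230)/(s^4 + 4*s^3 + 18*s^2 + 100*s - 175)

Laplace-transform each side.
The derivative rules (L{y''} = s^2 Y - s·y(0) - y'(0) and L{y'} = sY - y(0), with y(0) = 3, y'(0) = -3) turn the left side into (s^2 + 4*s - 7)Y - (3*s + 9).
The right side is L{sin(5*t)} = 5/(s^2 + 25).
So (s^2 + 4*s - 7)Y = 5/(s^2 + 25) + (3*s + 9).
Solve for Y(s) and write it as one ratio of polynomials.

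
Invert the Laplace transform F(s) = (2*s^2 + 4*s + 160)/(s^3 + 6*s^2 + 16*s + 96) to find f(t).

Factor the denominator: s^3 + 6*s^2 + 16*s + 96 = (s + 6)*(s^2 + 16).
Partial fraction decomposition gives [4/(s + 6)] + [-2*s/(s^2 + 16)] + [16/(s^2 + 16)].
Invert each term: 4/(s + 6) ↔ 4e^(-6t); -2·s/(s^2 + 16) ↔ -2cos(4t); 4·4/(s^2 + 16) ↔ 4sin(4t).

f(t) = 4*sin(4*t) - 2*cos(4*t) + 4*exp(-6*t)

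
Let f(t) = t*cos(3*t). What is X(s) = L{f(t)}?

X(s) = (s - 3)*(s + 3)/(s^2 + 9)^2

L{cos(3t)} = s/(s^2 + 9).
Then apply L{t·g(t)} = -d/ds[G(s)] with G(s) = s/(s^2 + 9):
differentiating 1 time and applying the sign gives (s - 3)*(s + 3)/(s^2 + 9)^2.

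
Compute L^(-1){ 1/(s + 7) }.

Since L{e^(-7t)} = 1/(s + 7), the inverse is e^(-7*t).

exp(-7*t)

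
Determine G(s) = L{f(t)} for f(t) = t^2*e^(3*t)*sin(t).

L{sin(t)} = 1/(s^2 + 1).
Multiplying by e^(3t) shifts s → s - 3, so L{e^(3*t)*sin(t)} = 1/((s - 3)^2 + 1).
Then apply L{t^2·g(t)} = (-1)^2 d^2/ds^2[H(s)] with H(s) = 1/((s - 3)^2 + 1):
differentiating 2 times and applying the sign gives 2*(3*s^2 - 18*s + 26)/(s^2 - 6*s + 10)^3.

G(s) = 2*(3*s^2 - 18*s + 26)/(s^2 - 6*s + 10)^3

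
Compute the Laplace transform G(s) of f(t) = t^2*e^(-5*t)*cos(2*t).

G(s) = 2*(s + 5)*(s^2 + 10*s + 13)/(s^2 + 10*s + 29)^3

L{cos(2t)} = s/(s^2 + 4).
Multiplying by e^(-5t) shifts s → s + 5, so L{e^(-5*t)*cos(2*t)} = (s + 5)/((s + 5)^2 + 4).
Then apply L{t^2·g(t)} = (-1)^2 d^2/ds^2[H(s)] with H(s) = (s + 5)/((s + 5)^2 + 4):
differentiating 2 times and applying the sign gives 2*(s + 5)*(s^2 + 10*s + 13)/(s^2 + 10*s + 29)^3.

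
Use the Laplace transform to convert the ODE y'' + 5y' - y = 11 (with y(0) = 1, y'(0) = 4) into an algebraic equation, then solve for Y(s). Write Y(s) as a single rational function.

Y(s) = (s^2 + 9*s + 11)/(s^3 + 5*s^2 - s)

Apply the Laplace transform to the equation.
The derivative rules (L{y''} = s^2 Y - s·y(0) - y'(0) and L{y'} = sY - y(0), with y(0) = 1, y'(0) = 4) turn the left side into (s^2 + 5*s - 1)Y - (s + 9).
The right side is L{11} = 11/s.
So (s^2 + 5*s - 1)Y = 11/s + (s + 9).
Divide through and combine into a single rational function.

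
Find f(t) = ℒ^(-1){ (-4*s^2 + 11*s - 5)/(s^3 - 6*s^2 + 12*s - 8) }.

f(t) = t^2*exp(2*t)/2 - 5*t*exp(2*t) - 4*exp(2*t)

Factor the denominator: s^3 - 6*s^2 + 12*s - 8 = (s - 2)^3.
Partial fraction decomposition gives [-4/(s - 2)] + [-5/(s - 2)^2] + [(s - 2)^(-3)].
Invert each term: -4/(s - 2) ↔ -4e^(2t); -5/(s - 2)^2 ↔ -5t·e^(2t); 1/(s - 2)^3 ↔ (1/2)t^2·e^(2t).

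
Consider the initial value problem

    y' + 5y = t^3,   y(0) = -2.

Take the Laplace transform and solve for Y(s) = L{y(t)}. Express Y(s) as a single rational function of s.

Y(s) = (-2*s^4 + 6)/(s^5 + 5*s^4)

Transform both sides with L{·}.
With L{y'} = sY - y(0) = sY - (-2): the LHS transforms to (s + 5)Y - (-2).
The right side is L{t^3} = 6/s^4.
So (s + 5)Y = 6/s^4 + (-2).
Solve for Y(s) and write it as one ratio of polynomials.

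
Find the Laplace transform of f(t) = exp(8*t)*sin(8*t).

L{sin(8t)} = 8/(s^2 + 64).
By the first shifting theorem, multiplying by e^(8t) replaces s with s - 8.

8/((s - 8)^2 + 64)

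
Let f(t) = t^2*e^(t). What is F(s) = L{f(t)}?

F(s) = 2/(s - 1)^3

L{e^(t)} = 1/(s - 1).
Then apply L{t^2·g(t)} = (-1)^2 d^2/ds^2[G(s)] with G(s) = 1/(s - 1):
differentiating 2 times and applying the sign gives 2/(s - 1)^3.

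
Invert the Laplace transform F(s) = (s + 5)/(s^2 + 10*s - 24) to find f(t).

Rewrite the denominator: s^2 + 10*s - 24 = (s + 5)^2 - 49.
The form in (s + 5) signals a first-shifting-theorem factor e^(-5t).
Since L{cosh(7t)} = s/(s^2 - 49), the inverse is e^(-5*t)*cosh(7*t).

f(t) = exp(-5*t)*cosh(7*t)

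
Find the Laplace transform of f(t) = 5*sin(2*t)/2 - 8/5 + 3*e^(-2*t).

5/(s^2 + 4) + 3/(s + 2) - 8/(5*s)

Apply the Laplace transform termwise.
(3)·[L{e^(-2t)} = 1/(s + 2)]; L{-8/5} = (-8/5)/s; (5/2)·[L{sin(2t)} = 2/(s^2 + 4)].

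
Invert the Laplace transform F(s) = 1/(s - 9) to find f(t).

f(t) = exp(9*t)

Since L{e^(9t)} = 1/(s - 9), the inverse is e^(9*t).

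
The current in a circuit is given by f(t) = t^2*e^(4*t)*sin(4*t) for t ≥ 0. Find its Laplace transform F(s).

F(s) = 8*(3*s^2 - 24*s + 32)/(s^2 - 8*s + 32)^3

L{sin(4t)} = 4/(s^2 + 16).
Multiplying by e^(4t) shifts s → s - 4, so L{e^(4*t)*sin(4*t)} = 4/((s - 4)^2 + 16).
Then apply L{t^2·g(t)} = (-1)^2 d^2/ds^2[G(s)] with G(s) = 4/((s - 4)^2 + 16):
differentiating 2 times and applying the sign gives 8*(3*s^2 - 24*s + 32)/(s^2 - 8*s + 32)^3.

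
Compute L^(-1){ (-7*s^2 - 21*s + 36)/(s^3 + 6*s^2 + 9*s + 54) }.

Factor the denominator: s^3 + 6*s^2 + 9*s + 54 = (s + 6)*(s^2 + 9).
Partial fraction decomposition gives [-2/(s + 6)] + [-5*s/(s^2 + 9)] + [9/(s^2 + 9)].
Invert each term: -2/(s + 6) ↔ -2e^(-6t); -5·s/(s^2 + 9) ↔ -5cos(3t); 3·3/(s^2 + 9) ↔ 3sin(3t).

3*sin(3*t) - 5*cos(3*t) - 2*exp(-6*t)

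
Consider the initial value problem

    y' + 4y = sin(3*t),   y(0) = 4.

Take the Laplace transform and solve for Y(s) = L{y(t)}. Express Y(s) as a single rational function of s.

Apply the Laplace transform to the equation.
With L{y'} = sY - y(0) = sY - 4: the LHS transforms to (s + 4)Y - (4).
The right side is L{sin(3*t)} = 3/(s^2 + 9).
So (s + 4)Y = 3/(s^2 + 9) + (4).
Isolate Y and clear denominators.

Y(s) = (4*s^2 + 39)/(s^3 + 4*s^2 + 9*s + 36)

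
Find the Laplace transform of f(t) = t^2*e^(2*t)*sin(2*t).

4*(3*s^2 - 12*s + 8)/(s^2 - 4*s + 8)^3

L{sin(2t)} = 2/(s^2 + 4).
Multiplying by e^(2t) shifts s → s - 2, so L{e^(2*t)*sin(2*t)} = 2/((s - 2)^2 + 4).
Then apply L{t^2·g(t)} = (-1)^2 d^2/ds^2[G(s)] with G(s) = 2/((s - 2)^2 + 4):
differentiating 2 times and applying the sign gives 4*(3*s^2 - 12*s + 8)/(s^2 - 4*s + 8)^3.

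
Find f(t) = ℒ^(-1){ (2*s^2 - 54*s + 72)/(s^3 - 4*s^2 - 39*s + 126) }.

f(t) = -4*exp(7*t) + 2*exp(3*t) + 4*exp(-6*t)

Factor the denominator: s^3 - 4*s^2 - 39*s + 126 = (s - 7)*(s - 3)*(s + 6).
Partial fraction decomposition gives [2/(s - 3)] + [-4/(s - 7)] + [4/(s + 6)].
Invert each term: 2/(s - 3) ↔ 2e^(3t); -4/(s - 7) ↔ -4e^(7t); 4/(s + 6) ↔ 4e^(-6t).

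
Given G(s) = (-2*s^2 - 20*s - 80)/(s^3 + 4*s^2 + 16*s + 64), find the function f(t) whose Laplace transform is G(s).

f(t) = -4*sin(4*t) - cos(4*t) - exp(-4*t)

Factor the denominator: s^3 + 4*s^2 + 16*s + 64 = (s + 4)*(s^2 + 16).
Partial fraction decomposition gives [-1/(s + 4)] + [-s/(s^2 + 16)] + [-16/(s^2 + 16)].
Invert each term: -1/(s + 4) ↔ -e^(-4t); -1·s/(s^2 + 16) ↔ -cos(4t); -4·4/(s^2 + 16) ↔ -4sin(4t).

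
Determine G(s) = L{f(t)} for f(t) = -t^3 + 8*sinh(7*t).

G(s) = 56/(s^2 - 49) - 6/s^4

Apply the Laplace transform termwise.
(8)·[L{sinh(7t)} = 7/(s^2 - 49)]; (-1)·[L{t^3} = 3!/s^4 = 6/s^4].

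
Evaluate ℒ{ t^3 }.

L{t^3} = 3!/s^4 = 6/s^4.

6/s^4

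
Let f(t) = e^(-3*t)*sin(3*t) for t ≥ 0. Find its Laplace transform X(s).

L{sin(3t)} = 3/(s^2 + 9).
By the first shifting theorem, multiplying by e^(-3t) replaces s with s + 3.

X(s) = 3/((s + 3)^2 + 9)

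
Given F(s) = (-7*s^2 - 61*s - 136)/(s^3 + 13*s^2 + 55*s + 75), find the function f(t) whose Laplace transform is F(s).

Factor the denominator: s^3 + 13*s^2 + 55*s + 75 = (s + 3)*(s + 5)^2.
Partial fraction decomposition gives [-3/(s + 5)] + [3/(s + 5)^2] + [-4/(s + 3)].
Invert each term: -3/(s + 5) ↔ -3e^(-5t); 3/(s + 5)^2 ↔ 3t·e^(-5t); -4/(s + 3) ↔ -4e^(-3t).

f(t) = 3*t*exp(-5*t) - 4*exp(-3*t) - 3*exp(-5*t)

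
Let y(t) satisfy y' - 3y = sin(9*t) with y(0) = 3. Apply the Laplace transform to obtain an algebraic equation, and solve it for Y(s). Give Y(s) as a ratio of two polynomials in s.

Laplace-transform each side.
Using L{y'} = sY - y(0) = sY - 3, the left side becomes (s - 3)Y - (3).
The right side is L{sin(9*t)} = 9/(s^2 + 81).
So (s - 3)Y = 9/(s^2 + 81) + (3).
Solve for Y(s) and write it as one ratio of polynomials.

Y(s) = (3*s^2 + 252)/(s^3 - 3*s^2 + 81*s - 243)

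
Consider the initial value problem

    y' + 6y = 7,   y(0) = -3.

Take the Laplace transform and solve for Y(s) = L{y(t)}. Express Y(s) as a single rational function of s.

Y(s) = (-3*s + 7)/(s^2 + 6*s)

Take the Laplace transform of both sides.
With L{y'} = sY - y(0) = sY - (-3): the LHS transforms to (s + 6)Y - (-3).
The right side is L{7} = 7/s.
So (s + 6)Y = 7/s + (-3).
Solve for Y(s) and write it as one ratio of polynomials.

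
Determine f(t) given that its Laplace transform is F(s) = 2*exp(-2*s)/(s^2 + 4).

f(t) = Heaviside(t - 2)*(sin(2*t - 4))

The factor e^(-2s) signals a time shift by c = 2 (second shifting theorem).
L{sin(2t)} = 2/(s^2 + 4), so L^-1{2/(s^2 + 4)} = sin(2*t).
Hence the inverse is u(t - 2) times that function evaluated at t - 2.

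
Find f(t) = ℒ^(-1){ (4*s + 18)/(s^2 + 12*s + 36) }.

f(t) = -6*t*exp(-6*t) + 4*exp(-6*t)

Factor the denominator: s^2 + 12*s + 36 = (s + 6)^2.
Partial fraction decomposition gives [4/(s + 6)] + [-6/(s + 6)^2].
Invert each term: 4/(s + 6) ↔ 4e^(-6t); -6/(s + 6)^2 ↔ -6t·e^(-6t).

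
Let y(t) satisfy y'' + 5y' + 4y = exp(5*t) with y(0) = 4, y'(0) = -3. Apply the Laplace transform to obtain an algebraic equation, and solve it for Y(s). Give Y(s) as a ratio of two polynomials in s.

Laplace-transform each side.
Using L{y''} = s^2 Y - s·y(0) - y'(0) and L{y'} = sY - y(0), with y(0) = 4, y'(0) = -3, the left side becomes (s^2 + 5*s + 4)Y - (4*s + 17).
The right side is L{exp(5*t)} = 1/(s - 5).
So (s^2 + 5*s + 4)Y = 1/(s - 5) + (4*s + 17).
Isolate Y and clear denominators.

Y(s) = (4*s^2 - 3*s - 84)/(s^3 - 21*s - 20)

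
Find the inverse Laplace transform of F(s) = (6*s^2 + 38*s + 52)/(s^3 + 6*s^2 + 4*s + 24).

Factor the denominator: s^3 + 6*s^2 + 4*s + 24 = (s + 6)*(s^2 + 4).
Partial fraction decomposition gives [1/(s + 6)] + [5*s/(s^2 + 4)] + [8/(s^2 + 4)].
Invert each term: 1/(s + 6) ↔ e^(-6t); 5·s/(s^2 + 4) ↔ 5cos(2t); 4·2/(s^2 + 4) ↔ 4sin(2t).

4*sin(2*t) + 5*cos(2*t) + exp(-6*t)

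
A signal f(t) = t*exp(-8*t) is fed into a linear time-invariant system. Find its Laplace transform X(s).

X(s) = (s + 8)^(-2)

L{e^(-8t)} = 1/(s + 8).
Then apply L{t·g(t)} = -d/ds[G(s)] with G(s) = 1/(s + 8):
differentiating 1 time and applying the sign gives (s + 8)^(-2).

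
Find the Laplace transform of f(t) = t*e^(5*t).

(s - 5)^(-2)

L{e^(5t)} = 1/(s - 5).
Then apply L{t·g(t)} = -d/ds[H(s)] with H(s) = 1/(s - 5):
differentiating 1 time and applying the sign gives (s - 5)^(-2).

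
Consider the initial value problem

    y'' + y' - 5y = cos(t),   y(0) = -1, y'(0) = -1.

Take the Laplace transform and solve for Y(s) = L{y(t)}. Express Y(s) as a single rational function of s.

Y(s) = (-s^3 - 2*s^2 - 2)/(s^4 + s^3 - 4*s^2 + s - 5)

Transform both sides with L{·}.
Using L{y''} = s^2 Y - s·y(0) - y'(0) and L{y'} = sY - y(0), with y(0) = -1, y'(0) = -1, the left side becomes (s^2 + s - 5)Y - (-s - 2).
The right side is L{cos(t)} = s/(s^2 + 1).
So (s^2 + s - 5)Y = s/(s^2 + 1) + (-s - 2).
Divide through and combine into a single rational function.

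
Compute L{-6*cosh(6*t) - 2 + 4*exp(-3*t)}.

By linearity of the Laplace transform, transform each term separately.
(-6)·[L{cosh(6t)} = s/(s^2 - 36)]; L{-2} = -2/s; (4)·[L{e^(-3t)} = 1/(s + 3)].

-6*s/(s^2 - 36) + 4/(s + 3) - 2/s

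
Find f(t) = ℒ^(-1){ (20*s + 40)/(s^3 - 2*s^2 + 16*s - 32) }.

Factor the denominator: s^3 - 2*s^2 + 16*s - 32 = (s - 2)*(s^2 + 16).
Partial fraction decomposition gives [4/(s - 2)] + [-4*s/(s^2 + 16)] + [12/(s^2 + 16)].
Invert each term: 4/(s - 2) ↔ 4e^(2t); -4·s/(s^2 + 16) ↔ -4cos(4t); 3·4/(s^2 + 16) ↔ 3sin(4t).

f(t) = 4*exp(2*t) + 3*sin(4*t) - 4*cos(4*t)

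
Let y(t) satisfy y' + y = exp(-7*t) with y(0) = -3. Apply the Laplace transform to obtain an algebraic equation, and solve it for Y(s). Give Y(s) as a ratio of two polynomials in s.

Take the Laplace transform of both sides.
Using L{y'} = sY - y(0) = sY - (-3), the left side becomes (s + 1)Y - (-3).
The right side is L{exp(-7*t)} = 1/(s + 7).
So (s + 1)Y = 1/(s + 7) + (-3).
Divide through and combine into a single rational function.

Y(s) = (-3*s - 20)/(s^2 + 8*s + 7)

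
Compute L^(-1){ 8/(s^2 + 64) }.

Since L{sin(8t)} = 8/(s^2 + 64), the inverse is sin(8*t).

sin(8*t)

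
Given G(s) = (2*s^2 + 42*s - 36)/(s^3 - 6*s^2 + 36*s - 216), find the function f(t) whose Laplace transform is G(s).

Factor the denominator: s^3 - 6*s^2 + 36*s - 216 = (s - 6)*(s^2 + 36).
Partial fraction decomposition gives [4/(s - 6)] + [-2*s/(s^2 + 36)] + [30/(s^2 + 36)].
Invert each term: 4/(s - 6) ↔ 4e^(6t); -2·s/(s^2 + 36) ↔ -2cos(6t); 5·6/(s^2 + 36) ↔ 5sin(6t).

f(t) = 4*exp(6*t) + 5*sin(6*t) - 2*cos(6*t)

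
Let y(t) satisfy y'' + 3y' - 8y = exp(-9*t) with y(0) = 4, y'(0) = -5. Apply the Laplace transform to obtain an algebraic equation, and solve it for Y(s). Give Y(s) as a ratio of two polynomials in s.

Laplace-transform each side.
The derivative rules (L{y''} = s^2 Y - s·y(0) - y'(0) and L{y'} = sY - y(0), with y(0) = 4, y'(0) = -5) turn the left side into (s^2 + 3*s - 8)Y - (4*s + 7).
The right side is L{exp(-9*t)} = 1/(s + 9).
So (s^2 + 3*s - 8)Y = 1/(s + 9) + (4*s + 7).
Divide through and combine into a single rational function.

Y(s) = (4*s^2 + 43*s + 64)/(s^3 + 12*s^2 + 19*s - 72)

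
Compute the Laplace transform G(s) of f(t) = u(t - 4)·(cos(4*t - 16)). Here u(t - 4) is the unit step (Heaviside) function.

G(s) = s*exp(-4*s)/(s^2 + 16)

By the second shifting theorem, L{u(t - c)·g(t - c)} = e^(-cs)·H(s) with c = 4 and H(s) = L{g(t)}.
L{cos(4t)} = s/(s^2 + 16).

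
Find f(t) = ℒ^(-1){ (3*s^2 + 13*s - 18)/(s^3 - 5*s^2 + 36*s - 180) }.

Factor the denominator: s^3 - 5*s^2 + 36*s - 180 = (s - 5)*(s^2 + 36).
Partial fraction decomposition gives [2/(s - 5)] + [s/(s^2 + 36)] + [18/(s^2 + 36)].
Invert each term: 2/(s - 5) ↔ 2e^(5t); 1·s/(s^2 + 36) ↔ cos(6t); 3·6/(s^2 + 36) ↔ 3sin(6t).

f(t) = 2*exp(5*t) + 3*sin(6*t) + cos(6*t)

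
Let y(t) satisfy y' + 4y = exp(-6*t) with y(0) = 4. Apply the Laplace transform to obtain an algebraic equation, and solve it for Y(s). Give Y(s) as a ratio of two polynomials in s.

Y(s) = (4*s + 25)/(s^2 + 10*s + 24)

Take the Laplace transform of both sides.
The derivative rules (L{y'} = sY - y(0) = sY - 4) turn the left side into (s + 4)Y - (4).
The right side is L{exp(-6*t)} = 1/(s + 6).
So (s + 4)Y = 1/(s + 6) + (4).
Isolate Y and clear denominators.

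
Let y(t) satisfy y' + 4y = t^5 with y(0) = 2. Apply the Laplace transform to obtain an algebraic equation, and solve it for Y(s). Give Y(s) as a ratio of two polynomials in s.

Transform both sides with L{·}.
With L{y'} = sY - y(0) = sY - 2: the LHS transforms to (s + 4)Y - (2).
The right side is L{t^5} = 120/s^6.
So (s + 4)Y = 120/s^6 + (2).
Isolate Y and clear denominators.

Y(s) = (2*s^6 + 120)/(s^7 + 4*s^6)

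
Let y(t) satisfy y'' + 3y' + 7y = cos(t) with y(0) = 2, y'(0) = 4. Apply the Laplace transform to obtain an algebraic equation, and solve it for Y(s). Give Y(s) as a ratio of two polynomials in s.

Take the Laplace transform of both sides.
The derivative rules (L{y''} = s^2 Y - s·y(0) - y'(0) and L{y'} = sY - y(0), with y(0) = 2, y'(0) = 4) turn the left side into (s^2 + 3*s + 7)Y - (2*s + 10).
The right side is L{cos(t)} = s/(s^2 + 1).
So (s^2 + 3*s + 7)Y = s/(s^2 + 1) + (2*s + 10).
Isolate Y and clear denominators.

Y(s) = (2*s^3 + 10*s^2 + 3*s + 10)/(s^4 + 3*s^3 + 8*s^2 + 3*s + 7)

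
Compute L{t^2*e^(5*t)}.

2/(s - 5)^3

L{e^(5t)} = 1/(s - 5).
Then apply L{t^2·g(t)} = (-1)^2 d^2/ds^2[G(s)] with G(s) = 1/(s - 5):
differentiating 2 times and applying the sign gives 2/(s - 5)^3.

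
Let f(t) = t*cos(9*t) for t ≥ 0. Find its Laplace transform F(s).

L{cos(9t)} = s/(s^2 + 81).
Then apply L{t·g(t)} = -d/ds[G(s)] with G(s) = s/(s^2 + 81):
differentiating 1 time and applying the sign gives (s - 9)*(s + 9)/(s^2 + 81)^2.

F(s) = (s - 9)*(s + 9)/(s^2 + 81)^2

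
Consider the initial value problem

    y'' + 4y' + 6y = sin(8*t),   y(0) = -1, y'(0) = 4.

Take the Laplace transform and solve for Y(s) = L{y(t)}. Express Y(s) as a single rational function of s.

Take the Laplace transform of both sides.
With L{y''} = s^2 Y - s·y(0) - y'(0) and L{y'} = sY - y(0), with y(0) = -1, y'(0) = 4: the LHS transforms to (s^2 + 4*s + 6)Y - (-s).
The right side is L{sin(8*t)} = 8/(s^2 + 64).
So (s^2 + 4*s + 6)Y = 8/(s^2 + 64) + (-s).
Solve for Y(s) and write it as one ratio of polynomials.

Y(s) = (-s^3 - 64*s + 8)/(s^4 + 4*s^3 + 70*s^2 + 256*s + 384)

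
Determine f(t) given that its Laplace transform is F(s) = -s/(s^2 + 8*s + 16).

Factor the denominator: s^2 + 8*s + 16 = (s + 4)^2.
Partial fraction decomposition gives [-1/(s + 4)] + [4/(s + 4)^2].
Invert each term: -1/(s + 4) ↔ -e^(-4t); 4/(s + 4)^2 ↔ 4t·e^(-4t).

f(t) = 4*t*exp(-4*t) - exp(-4*t)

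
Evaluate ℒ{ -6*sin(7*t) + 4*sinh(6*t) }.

-42/(s^2 + 49) + 24/(s^2 - 36)

By linearity of the Laplace transform, transform each term separately.
(-6)·[L{sin(7t)} = 7/(s^2 + 49)]; (4)·[L{sinh(6t)} = 6/(s^2 - 36)].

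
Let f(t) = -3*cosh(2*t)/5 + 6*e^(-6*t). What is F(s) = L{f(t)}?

F(s) = -3*s/(5*(s^2 - 4)) + 6/(s + 6)

The transform is linear, so treat each term independently.
(6)·[L{e^(-6t)} = 1/(s + 6)]; (-3/5)·[L{cosh(2t)} = s/(s^2 - 4)].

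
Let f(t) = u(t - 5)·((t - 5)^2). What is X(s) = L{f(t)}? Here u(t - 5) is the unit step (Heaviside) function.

X(s) = 2*exp(-5*s)/s^3

By the second shifting theorem, L{u(t - c)·g(t - c)} = e^(-cs)·G(s) with c = 5 and G(s) = L{g(t)}.
L{t^2} = 2!/s^3 = 2/s^3.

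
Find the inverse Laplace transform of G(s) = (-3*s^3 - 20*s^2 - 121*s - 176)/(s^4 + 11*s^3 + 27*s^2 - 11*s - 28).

-4*exp(t) + 2*exp(-t) + 4*exp(-4*t) - 5*exp(-7*t)

Factor the denominator: s^4 + 11*s^3 + 27*s^2 - 11*s - 28 = (s - 1)*(s + 1)*(s + 4)*(s + 7).
Partial fraction decomposition gives [2/(s + 1)] + [4/(s + 4)] + [-4/(s - 1)] + [-5/(s + 7)].
Invert each term: 2/(s + 1) ↔ 2e^(-t); 4/(s + 4) ↔ 4e^(-4t); -4/(s - 1) ↔ -4e^(t); -5/(s + 7) ↔ -5e^(-7t).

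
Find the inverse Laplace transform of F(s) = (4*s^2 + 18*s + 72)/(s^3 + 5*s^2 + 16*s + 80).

2*sin(4*t) + 2*cos(4*t) + 2*exp(-5*t)

Factor the denominator: s^3 + 5*s^2 + 16*s + 80 = (s + 5)*(s^2 + 16).
Partial fraction decomposition gives [2/(s + 5)] + [2*s/(s^2 + 16)] + [8/(s^2 + 16)].
Invert each term: 2/(s + 5) ↔ 2e^(-5t); 2·s/(s^2 + 16) ↔ 2cos(4t); 2·4/(s^2 + 16) ↔ 2sin(4t).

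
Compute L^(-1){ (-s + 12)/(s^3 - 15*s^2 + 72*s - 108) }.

2*t*exp(6*t) - exp(6*t) + exp(3*t)

Factor the denominator: s^3 - 15*s^2 + 72*s - 108 = (s - 6)^2*(s - 3).
Partial fraction decomposition gives [-1/(s - 6)] + [2/(s - 6)^2] + [1/(s - 3)].
Invert each term: -1/(s - 6) ↔ -e^(6t); 2/(s - 6)^2 ↔ 2t·e^(6t); 1/(s - 3) ↔ e^(3t).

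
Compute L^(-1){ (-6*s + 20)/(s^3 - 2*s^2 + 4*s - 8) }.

exp(2*t) - 4*sin(2*t) - cos(2*t)

Factor the denominator: s^3 - 2*s^2 + 4*s - 8 = (s - 2)*(s^2 + 4).
Partial fraction decomposition gives [1/(s - 2)] + [-s/(s^2 + 4)] + [-8/(s^2 + 4)].
Invert each term: 1/(s - 2) ↔ e^(2t); -1·s/(s^2 + 4) ↔ -cos(2t); -4·2/(s^2 + 4) ↔ -4sin(2t).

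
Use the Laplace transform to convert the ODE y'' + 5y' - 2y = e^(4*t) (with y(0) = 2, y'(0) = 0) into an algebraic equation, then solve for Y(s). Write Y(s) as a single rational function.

Take the Laplace transform of both sides.
With L{y''} = s^2 Y - s·y(0) - y'(0) and L{y'} = sY - y(0), with y(0) = 2, y'(0) = 0: the LHS transforms to (s^2 + 5*s - 2)Y - (2*s + 10).
The right side is L{e^(4*t)} = 1/(s - 4).
So (s^2 + 5*s - 2)Y = 1/(s - 4) + (2*s + 10).
Isolate Y and clear denominators.

Y(s) = (2*s^2 + 2*s - 39)/(s^3 + s^2 - 22*s + 8)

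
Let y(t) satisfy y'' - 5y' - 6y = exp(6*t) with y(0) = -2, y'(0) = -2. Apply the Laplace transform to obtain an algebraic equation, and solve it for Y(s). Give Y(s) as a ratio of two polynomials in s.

Y(s) = (-2*s^2 + 20*s - 47)/(s^3 - 11*s^2 + 24*s + 36)

Transform both sides with L{·}.
With L{y''} = s^2 Y - s·y(0) - y'(0) and L{y'} = sY - y(0), with y(0) = -2, y'(0) = -2: the LHS transforms to (s^2 - 5*s - 6)Y - (-2*s + 8).
The right side is L{exp(6*t)} = 1/(s - 6).
So (s^2 - 5*s - 6)Y = 1/(s - 6) + (-2*s + 8).
Isolate Y and clear denominators.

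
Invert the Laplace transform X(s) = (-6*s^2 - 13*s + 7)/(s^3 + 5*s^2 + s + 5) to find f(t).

Factor the denominator: s^3 + 5*s^2 + s + 5 = (s + 5)*(s^2 + 1).
Partial fraction decomposition gives [-3/(s + 5)] + [-3*s/(s^2 + 1)] + [2/(s^2 + 1)].
Invert each term: -3/(s + 5) ↔ -3e^(-5t); -3·s/(s^2 + 1) ↔ -3cos(t); 2·1/(s^2 + 1) ↔ 2sin(t).

f(t) = 2*sin(t) - 3*cos(t) - 3*exp(-5*t)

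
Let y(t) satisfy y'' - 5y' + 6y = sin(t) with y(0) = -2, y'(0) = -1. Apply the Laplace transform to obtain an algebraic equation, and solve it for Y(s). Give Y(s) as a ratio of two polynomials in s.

Laplace-transform each side.
With L{y''} = s^2 Y - s·y(0) - y'(0) and L{y'} = sY - y(0), with y(0) = -2, y'(0) = -1: the LHS transforms to (s^2 - 5*s + 6)Y - (-2*s + 9).
The right side is L{sin(t)} = 1/(s^2 + 1).
So (s^2 - 5*s + 6)Y = 1/(s^2 + 1) + (-2*s + 9).
Divide through and combine into a single rational function.

Y(s) = (-2*s^3 + 9*s^2 - 2*s + 10)/(s^4 - 5*s^3 + 7*s^2 - 5*s + 6)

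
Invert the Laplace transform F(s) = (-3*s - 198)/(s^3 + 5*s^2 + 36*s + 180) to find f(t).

Factor the denominator: s^3 + 5*s^2 + 36*s + 180 = (s + 5)*(s^2 + 36).
Partial fraction decomposition gives [-3/(s + 5)] + [3*s/(s^2 + 36)] + [-18/(s^2 + 36)].
Invert each term: -3/(s + 5) ↔ -3e^(-5t); 3·s/(s^2 + 36) ↔ 3cos(6t); -3·6/(s^2 + 36) ↔ -3sin(6t).

f(t) = -3*sin(6*t) + 3*cos(6*t) - 3*exp(-5*t)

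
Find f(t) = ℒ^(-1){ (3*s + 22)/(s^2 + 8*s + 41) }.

Complete the square in the denominator: s^2 + 8*s + 41 = (s + 4)^2 + 5^2.
Split the numerator to match: 3*s + 22 = 3·(s + 4) + 2·5.
Invert each term: 3·(s + 4)/((s + 4)^2 + 25) ↔ 3e^(-4t)cos(5t); 2·5/((s + 4)^2 + 25) ↔ 2e^(-4t)sin(5t).

f(t) = 2*exp(-4*t)*sin(5*t) + 3*exp(-4*t)*cos(5*t)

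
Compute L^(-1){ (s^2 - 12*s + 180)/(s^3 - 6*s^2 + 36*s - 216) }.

Factor the denominator: s^3 - 6*s^2 + 36*s - 216 = (s - 6)*(s^2 + 36).
Partial fraction decomposition gives [2/(s - 6)] + [-s/(s^2 + 36)] + [-18/(s^2 + 36)].
Invert each term: 2/(s - 6) ↔ 2e^(6t); -1·s/(s^2 + 36) ↔ -cos(6t); -3·6/(s^2 + 36) ↔ -3sin(6t).

2*exp(6*t) - 3*sin(6*t) - cos(6*t)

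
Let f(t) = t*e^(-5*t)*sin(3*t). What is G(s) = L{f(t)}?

L{sin(3t)} = 3/(s^2 + 9).
Multiplying by e^(-5t) shifts s → s + 5, so L{e^(-5*t)*sin(3*t)} = 3/((s + 5)^2 + 9).
Then apply L{t·g(t)} = -d/ds[H(s)] with H(s) = 3/((s + 5)^2 + 9):
differentiating 1 time and applying the sign gives 6*(s + 5)/(s^2 + 10*s + 34)^2.

G(s) = 6*(s + 5)/(s^2 + 10*s + 34)^2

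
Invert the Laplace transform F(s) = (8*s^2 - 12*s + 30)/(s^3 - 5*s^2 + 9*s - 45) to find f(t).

Factor the denominator: s^3 - 5*s^2 + 9*s - 45 = (s - 5)*(s^2 + 9).
Partial fraction decomposition gives [5/(s - 5)] + [3*s/(s^2 + 9)] + [3/(s^2 + 9)].
Invert each term: 5/(s - 5) ↔ 5e^(5t); 3·s/(s^2 + 9) ↔ 3cos(3t); 1·3/(s^2 + 9) ↔ sin(3t).

f(t) = 5*exp(5*t) + sin(3*t) + 3*cos(3*t)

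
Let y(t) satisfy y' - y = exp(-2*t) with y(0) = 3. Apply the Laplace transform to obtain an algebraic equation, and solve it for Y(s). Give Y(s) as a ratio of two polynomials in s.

Take the Laplace transform of both sides.
With L{y'} = sY - y(0) = sY - 3: the LHS transforms to (s - 1)Y - (3).
The right side is L{exp(-2*t)} = 1/(s + 2).
So (s - 1)Y = 1/(s + 2) + (3).
Isolate Y and clear denominators.

Y(s) = (3*s + 7)/(s^2 + s - 2)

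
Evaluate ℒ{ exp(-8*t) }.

L{1} = 1/s.
By the first shifting theorem, multiplying by e^(-8t) replaces s with s + 8.

1/(s + 8)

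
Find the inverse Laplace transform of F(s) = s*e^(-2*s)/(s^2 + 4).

Heaviside(t - 2)*(cos(2*t - 4))

The factor e^(-2s) signals a time shift by c = 2 (second shifting theorem).
L{cos(2t)} = s/(s^2 + 4), so L^-1{s/(s^2 + 4)} = cos(2*t).
Hence the inverse is u(t - 2) times that function evaluated at t - 2.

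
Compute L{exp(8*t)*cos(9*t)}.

L{cos(9t)} = s/(s^2 + 81).
By the first shifting theorem, multiplying by e^(8t) replaces s with s - 8.

(s - 8)/((s - 8)^2 + 81)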